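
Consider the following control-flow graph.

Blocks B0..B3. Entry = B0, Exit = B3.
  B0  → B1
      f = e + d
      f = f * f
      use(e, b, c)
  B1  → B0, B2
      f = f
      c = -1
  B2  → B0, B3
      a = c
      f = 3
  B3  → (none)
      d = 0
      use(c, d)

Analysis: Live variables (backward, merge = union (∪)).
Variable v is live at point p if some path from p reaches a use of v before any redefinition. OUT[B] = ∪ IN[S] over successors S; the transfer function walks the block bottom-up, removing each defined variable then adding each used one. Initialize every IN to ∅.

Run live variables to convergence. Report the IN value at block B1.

Per-block solution:
  B0: | IN={b, c, d, e} | OUT={b, d, e, f}
  B1: | IN={b, d, e, f} | OUT={b, c, d, e}
  B2: | IN={b, c, d, e} | OUT={b, c, d, e}
  B3: | IN={c} | OUT={}

Merge at B1: OUT[B1] = IN[B0] ⊔ IN[B2] = {b, c, d, e}
Applying B1's transfer function to that OUT value gives IN[B1] (row B1 above).

Answer: {b, d, e, f}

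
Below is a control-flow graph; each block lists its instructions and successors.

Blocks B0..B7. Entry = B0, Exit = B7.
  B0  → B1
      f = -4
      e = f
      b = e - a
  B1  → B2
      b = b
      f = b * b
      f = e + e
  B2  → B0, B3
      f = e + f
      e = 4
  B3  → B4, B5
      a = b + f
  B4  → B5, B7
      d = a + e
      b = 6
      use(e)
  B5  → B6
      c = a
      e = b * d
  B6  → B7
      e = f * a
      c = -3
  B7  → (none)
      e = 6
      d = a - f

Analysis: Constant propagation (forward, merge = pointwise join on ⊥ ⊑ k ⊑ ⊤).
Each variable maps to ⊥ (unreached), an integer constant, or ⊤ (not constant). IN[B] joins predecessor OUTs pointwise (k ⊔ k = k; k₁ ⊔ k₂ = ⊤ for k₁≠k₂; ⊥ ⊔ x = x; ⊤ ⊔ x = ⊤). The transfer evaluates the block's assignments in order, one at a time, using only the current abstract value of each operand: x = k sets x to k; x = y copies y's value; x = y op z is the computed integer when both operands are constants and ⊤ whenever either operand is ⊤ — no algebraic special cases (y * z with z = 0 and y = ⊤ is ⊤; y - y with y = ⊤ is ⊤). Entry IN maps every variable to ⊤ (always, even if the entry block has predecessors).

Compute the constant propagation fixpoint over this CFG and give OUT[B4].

Converged values:
  B0:  IN=(all ⊤)  OUT={e:-4, f:-4; rest ⊤}
  B1:  IN={e:-4, f:-4; rest ⊤}  OUT={e:-4, f:-8; rest ⊤}
  B2:  IN={e:-4, f:-8; rest ⊤}  OUT={e:4, f:-12; rest ⊤}
  B3:  IN={e:4, f:-12; rest ⊤}  OUT={e:4, f:-12; rest ⊤}
  B4:  IN={e:4, f:-12; rest ⊤}  OUT={b:6, e:4, f:-12; rest ⊤}
  B5:  IN={e:4, f:-12; rest ⊤}  OUT={f:-12; rest ⊤}
  B6:  IN={f:-12; rest ⊤}  OUT={c:-3, f:-12; rest ⊤}
  B7:  IN={f:-12; rest ⊤}  OUT={e:6, f:-12; rest ⊤}

Merge at B4: IN[B4] = OUT[B3] = {a: ⊤, b: ⊤, c: ⊤, d: ⊤, e: 4, f: -12}
Applying B4's transfer function to that IN value gives OUT[B4] (row B4 above).

Answer: {a: ⊤, b: 6, c: ⊤, d: ⊤, e: 4, f: -12}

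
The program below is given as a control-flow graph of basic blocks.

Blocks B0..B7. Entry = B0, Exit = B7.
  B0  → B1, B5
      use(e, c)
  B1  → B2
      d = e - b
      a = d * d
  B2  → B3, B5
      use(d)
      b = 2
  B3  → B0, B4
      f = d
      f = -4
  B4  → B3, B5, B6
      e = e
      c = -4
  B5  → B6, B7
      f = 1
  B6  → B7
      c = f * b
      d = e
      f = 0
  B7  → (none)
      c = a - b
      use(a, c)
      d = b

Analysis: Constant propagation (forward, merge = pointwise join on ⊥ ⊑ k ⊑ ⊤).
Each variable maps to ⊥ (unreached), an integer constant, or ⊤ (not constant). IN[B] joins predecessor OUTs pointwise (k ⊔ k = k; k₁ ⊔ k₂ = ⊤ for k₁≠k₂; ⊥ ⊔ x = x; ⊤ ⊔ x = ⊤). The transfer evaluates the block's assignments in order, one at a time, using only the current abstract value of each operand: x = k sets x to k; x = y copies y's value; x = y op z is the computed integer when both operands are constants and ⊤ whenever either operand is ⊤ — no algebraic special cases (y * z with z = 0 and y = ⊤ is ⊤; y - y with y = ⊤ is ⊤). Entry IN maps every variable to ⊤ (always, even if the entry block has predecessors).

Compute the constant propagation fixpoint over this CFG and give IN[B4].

Converged values:
  B0:   IN=(all ⊤)   OUT=(all ⊤)
  B1:   IN=(all ⊤)   OUT=(all ⊤)
  B2:   IN=(all ⊤)   OUT={b:2; rest ⊤}
  B3:   IN={b:2; rest ⊤}   OUT={b:2, f:-4; rest ⊤}
  B4:   IN={b:2, f:-4; rest ⊤}   OUT={b:2, c:-4, f:-4; rest ⊤}
  B5:   IN=(all ⊤)   OUT={f:1; rest ⊤}
  B6:   IN=(all ⊤)   OUT={f:0; rest ⊤}
  B7:   IN=(all ⊤)   OUT=(all ⊤)

Merge at B4: IN[B4] = OUT[B3] = {a: ⊤, b: 2, c: ⊤, d: ⊤, e: ⊤, f: -4}

Answer: {a: ⊤, b: 2, c: ⊤, d: ⊤, e: ⊤, f: -4}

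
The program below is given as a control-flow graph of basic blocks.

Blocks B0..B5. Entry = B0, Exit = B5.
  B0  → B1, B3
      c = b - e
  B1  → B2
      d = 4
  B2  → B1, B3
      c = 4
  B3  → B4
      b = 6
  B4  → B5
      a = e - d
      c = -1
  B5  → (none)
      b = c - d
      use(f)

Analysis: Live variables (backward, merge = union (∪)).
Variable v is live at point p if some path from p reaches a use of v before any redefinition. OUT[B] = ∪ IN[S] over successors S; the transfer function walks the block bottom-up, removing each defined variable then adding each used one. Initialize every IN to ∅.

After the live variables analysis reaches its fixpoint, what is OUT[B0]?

Fixpoint table:
  B0:   IN={b, d, e, f}   OUT={d, e, f}
  B1:   IN={e, f}   OUT={d, e, f}
  B2:   IN={d, e, f}   OUT={d, e, f}
  B3:   IN={d, e, f}   OUT={d, e, f}
  B4:   IN={d, e, f}   OUT={c, d, f}
  B5:   IN={c, d, f}   OUT={}

Merge at B0: OUT[B0] = IN[B1] ⊔ IN[B3] = {d, e, f}

Answer: {d, e, f}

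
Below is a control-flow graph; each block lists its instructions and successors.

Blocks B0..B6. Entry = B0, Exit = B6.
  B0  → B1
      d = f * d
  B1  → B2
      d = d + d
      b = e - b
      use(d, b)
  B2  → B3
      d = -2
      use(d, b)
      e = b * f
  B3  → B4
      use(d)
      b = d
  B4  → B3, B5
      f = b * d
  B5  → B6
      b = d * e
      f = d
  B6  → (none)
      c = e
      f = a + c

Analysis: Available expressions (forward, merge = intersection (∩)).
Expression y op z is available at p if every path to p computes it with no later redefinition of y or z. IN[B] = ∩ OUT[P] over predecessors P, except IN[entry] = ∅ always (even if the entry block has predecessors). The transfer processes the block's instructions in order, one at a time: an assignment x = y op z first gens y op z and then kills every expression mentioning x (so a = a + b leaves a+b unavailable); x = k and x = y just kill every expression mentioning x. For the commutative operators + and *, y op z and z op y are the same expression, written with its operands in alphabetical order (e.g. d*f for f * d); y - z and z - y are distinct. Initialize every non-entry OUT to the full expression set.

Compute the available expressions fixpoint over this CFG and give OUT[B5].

Per-block solution:
  B0: | IN={} | OUT={}
  B1: | IN={} | OUT={}
  B2: | IN={} | OUT={b*f}
  B3: | IN={} | OUT={}
  B4: | IN={} | OUT={b*d}
  B5: | IN={b*d} | OUT={d*e}
  B6: | IN={d*e} | OUT={a+c, d*e}

Merge at B5: IN[B5] = OUT[B4] = {b*d}
Applying B5's transfer function to that IN value gives OUT[B5] (row B5 above).

Answer: {d*e}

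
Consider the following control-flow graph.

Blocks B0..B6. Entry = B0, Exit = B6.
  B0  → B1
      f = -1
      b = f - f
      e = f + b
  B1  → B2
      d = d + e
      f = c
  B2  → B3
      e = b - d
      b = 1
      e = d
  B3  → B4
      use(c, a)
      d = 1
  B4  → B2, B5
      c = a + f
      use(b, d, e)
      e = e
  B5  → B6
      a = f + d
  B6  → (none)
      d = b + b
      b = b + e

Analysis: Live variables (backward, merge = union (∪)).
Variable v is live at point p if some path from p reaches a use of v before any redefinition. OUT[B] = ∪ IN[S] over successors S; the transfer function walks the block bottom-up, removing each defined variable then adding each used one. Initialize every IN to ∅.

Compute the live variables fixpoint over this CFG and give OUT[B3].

Per-block solution:
  B0:   IN={a, c, d}   OUT={a, b, c, d, e}
  B1:   IN={a, b, c, d, e}   OUT={a, b, c, d, f}
  B2:   IN={a, b, c, d, f}   OUT={a, b, c, e, f}
  B3:   IN={a, b, c, e, f}   OUT={a, b, d, e, f}
  B4:   IN={a, b, d, e, f}   OUT={a, b, c, d, e, f}
  B5:   IN={b, d, e, f}   OUT={b, e}
  B6:   IN={b, e}   OUT={}

Merge at B3: OUT[B3] = IN[B4] = {a, b, d, e, f}

Answer: {a, b, d, e, f}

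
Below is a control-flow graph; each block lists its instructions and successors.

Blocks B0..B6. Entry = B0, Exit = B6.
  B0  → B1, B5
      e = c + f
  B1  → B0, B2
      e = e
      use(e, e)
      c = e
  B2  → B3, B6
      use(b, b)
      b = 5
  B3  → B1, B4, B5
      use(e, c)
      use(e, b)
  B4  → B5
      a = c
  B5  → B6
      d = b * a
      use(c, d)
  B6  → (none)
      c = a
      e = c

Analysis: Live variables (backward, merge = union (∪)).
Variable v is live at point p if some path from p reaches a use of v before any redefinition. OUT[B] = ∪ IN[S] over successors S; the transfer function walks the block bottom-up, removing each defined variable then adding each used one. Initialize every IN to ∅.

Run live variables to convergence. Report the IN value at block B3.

Converged values:
  B0:   IN={a, b, c, f}   OUT={a, b, c, e, f}
  B1:   IN={a, b, e, f}   OUT={a, b, c, e, f}
  B2:   IN={a, b, c, e, f}   OUT={a, b, c, e, f}
  B3:   IN={a, b, c, e, f}   OUT={a, b, c, e, f}
  B4:   IN={b, c}   OUT={a, b, c}
  B5:   IN={a, b, c}   OUT={a}
  B6:   IN={a}   OUT={}

Merge at B3: OUT[B3] = IN[B1] ⊔ IN[B4] ⊔ IN[B5] = {a, b, c, e, f}
Applying B3's transfer function to that OUT value gives IN[B3] (row B3 above).

Answer: {a, b, c, e, f}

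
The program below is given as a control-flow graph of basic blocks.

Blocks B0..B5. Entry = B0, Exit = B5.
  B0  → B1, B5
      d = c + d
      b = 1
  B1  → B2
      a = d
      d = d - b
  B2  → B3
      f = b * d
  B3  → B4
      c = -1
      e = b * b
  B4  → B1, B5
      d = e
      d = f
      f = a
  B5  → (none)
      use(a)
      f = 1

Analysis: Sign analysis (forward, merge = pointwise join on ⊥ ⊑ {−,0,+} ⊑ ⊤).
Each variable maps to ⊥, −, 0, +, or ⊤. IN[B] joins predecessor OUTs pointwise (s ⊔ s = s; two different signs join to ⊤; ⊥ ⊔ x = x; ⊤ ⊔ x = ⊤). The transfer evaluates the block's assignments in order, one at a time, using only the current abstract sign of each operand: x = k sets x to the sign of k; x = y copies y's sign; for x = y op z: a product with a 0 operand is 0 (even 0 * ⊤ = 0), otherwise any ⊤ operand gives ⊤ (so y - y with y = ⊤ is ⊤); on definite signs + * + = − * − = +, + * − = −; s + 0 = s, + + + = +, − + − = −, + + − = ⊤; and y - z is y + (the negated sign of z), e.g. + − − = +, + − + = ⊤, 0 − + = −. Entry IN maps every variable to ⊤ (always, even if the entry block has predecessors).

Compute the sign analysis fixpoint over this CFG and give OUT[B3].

Converged values:
  B0:  IN=(all ⊤)  OUT={b:+; rest ⊤}
  B1:  IN={b:+; rest ⊤}  OUT={b:+; rest ⊤}
  B2:  IN={b:+; rest ⊤}  OUT={b:+; rest ⊤}
  B3:  IN={b:+; rest ⊤}  OUT={b:+, c:-, e:+; rest ⊤}
  B4:  IN={b:+, c:-, e:+; rest ⊤}  OUT={b:+, c:-, e:+; rest ⊤}
  B5:  IN={b:+; rest ⊤}  OUT={b:+, f:+; rest ⊤}

Merge at B3: IN[B3] = OUT[B2] = {a: ⊤, b: +, c: ⊤, d: ⊤, e: ⊤, f: ⊤}
Applying B3's transfer function to that IN value gives OUT[B3] (row B3 above).

Answer: {a: ⊤, b: +, c: -, d: ⊤, e: +, f: ⊤}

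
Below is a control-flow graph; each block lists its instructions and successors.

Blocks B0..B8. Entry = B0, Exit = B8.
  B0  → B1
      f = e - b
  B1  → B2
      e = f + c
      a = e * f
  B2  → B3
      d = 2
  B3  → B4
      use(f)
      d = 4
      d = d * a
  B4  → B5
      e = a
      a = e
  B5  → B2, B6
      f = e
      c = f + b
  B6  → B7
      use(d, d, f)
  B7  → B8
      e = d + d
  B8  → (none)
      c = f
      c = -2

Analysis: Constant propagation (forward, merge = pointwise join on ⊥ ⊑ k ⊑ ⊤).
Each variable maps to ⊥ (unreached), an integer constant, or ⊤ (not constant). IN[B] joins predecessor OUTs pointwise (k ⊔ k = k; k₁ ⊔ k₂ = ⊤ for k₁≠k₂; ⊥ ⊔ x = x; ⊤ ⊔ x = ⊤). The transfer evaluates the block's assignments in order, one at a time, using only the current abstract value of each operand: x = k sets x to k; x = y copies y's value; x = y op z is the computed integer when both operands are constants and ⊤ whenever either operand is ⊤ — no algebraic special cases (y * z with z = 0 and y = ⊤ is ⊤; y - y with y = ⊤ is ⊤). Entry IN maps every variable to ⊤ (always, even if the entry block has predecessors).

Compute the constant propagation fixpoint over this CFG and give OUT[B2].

Fixpoint table:
  B0: | IN=(all ⊤) | OUT=(all ⊤)
  B1: | IN=(all ⊤) | OUT=(all ⊤)
  B2: | IN=(all ⊤) | OUT={d:2; rest ⊤}
  B3: | IN={d:2; rest ⊤} | OUT=(all ⊤)
  B4: | IN=(all ⊤) | OUT=(all ⊤)
  B5: | IN=(all ⊤) | OUT=(all ⊤)
  B6: | IN=(all ⊤) | OUT=(all ⊤)
  B7: | IN=(all ⊤) | OUT=(all ⊤)
  B8: | IN=(all ⊤) | OUT={c:-2; rest ⊤}

Merge at B2: IN[B2] = OUT[B1] ⊔ OUT[B5] = {a: ⊤, b: ⊤, c: ⊤, d: ⊤, e: ⊤, f: ⊤}
Applying B2's transfer function to that IN value gives OUT[B2] (row B2 above).

Answer: {a: ⊤, b: ⊤, c: ⊤, d: 2, e: ⊤, f: ⊤}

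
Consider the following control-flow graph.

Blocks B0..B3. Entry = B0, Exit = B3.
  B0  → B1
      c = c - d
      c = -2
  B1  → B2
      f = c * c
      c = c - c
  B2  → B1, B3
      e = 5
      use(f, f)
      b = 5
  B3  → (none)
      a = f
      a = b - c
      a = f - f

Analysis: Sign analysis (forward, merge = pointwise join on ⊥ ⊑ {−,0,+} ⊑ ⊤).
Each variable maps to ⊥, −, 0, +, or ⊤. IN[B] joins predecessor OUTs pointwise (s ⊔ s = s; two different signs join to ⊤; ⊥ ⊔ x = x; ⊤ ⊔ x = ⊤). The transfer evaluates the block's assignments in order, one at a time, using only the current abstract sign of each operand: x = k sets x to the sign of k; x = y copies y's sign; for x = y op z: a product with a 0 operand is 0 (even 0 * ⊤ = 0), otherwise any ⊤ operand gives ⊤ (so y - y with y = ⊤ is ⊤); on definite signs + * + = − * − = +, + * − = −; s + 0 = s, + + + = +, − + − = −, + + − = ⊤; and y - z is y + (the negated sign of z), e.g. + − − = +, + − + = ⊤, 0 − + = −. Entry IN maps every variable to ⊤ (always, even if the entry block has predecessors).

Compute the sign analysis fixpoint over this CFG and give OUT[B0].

Answer: {a: ⊤, b: ⊤, c: -, d: ⊤, e: ⊤, f: ⊤}

Derivation:
Per-block solution:
  B0: | IN=(all ⊤) | OUT={c:-; rest ⊤}
  B1: | IN=(all ⊤) | OUT=(all ⊤)
  B2: | IN=(all ⊤) | OUT={b:+, e:+; rest ⊤}
  B3: | IN={b:+, e:+; rest ⊤} | OUT={b:+, e:+; rest ⊤}

B0 is the boundary node: IN[B0] = {a: ⊤, b: ⊤, c: ⊤, d: ⊤, e: ⊤, f: ⊤}
Applying B0's transfer function to that IN value gives OUT[B0] (row B0 above).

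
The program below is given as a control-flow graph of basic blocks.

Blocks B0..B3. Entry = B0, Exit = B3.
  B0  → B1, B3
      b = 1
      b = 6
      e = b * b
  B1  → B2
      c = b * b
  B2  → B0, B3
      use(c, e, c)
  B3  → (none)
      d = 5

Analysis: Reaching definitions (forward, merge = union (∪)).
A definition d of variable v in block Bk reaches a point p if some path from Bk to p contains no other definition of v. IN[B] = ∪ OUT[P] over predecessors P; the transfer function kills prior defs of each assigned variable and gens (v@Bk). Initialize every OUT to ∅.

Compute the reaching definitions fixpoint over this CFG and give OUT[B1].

Answer: {b@B0, c@B1, e@B0}

Trace:
Converged values:
  B0:  IN={b@B0, c@B1, e@B0}  OUT={b@B0, c@B1, e@B0}
  B1:  IN={b@B0, c@B1, e@B0}  OUT={b@B0, c@B1, e@B0}
  B2:  IN={b@B0, c@B1, e@B0}  OUT={b@B0, c@B1, e@B0}
  B3:  IN={b@B0, c@B1, e@B0}  OUT={b@B0, c@B1, d@B3, e@B0}

Merge at B1: IN[B1] = OUT[B0] = {b@B0, c@B1, e@B0}
Applying B1's transfer function to that IN value gives OUT[B1] (row B1 above).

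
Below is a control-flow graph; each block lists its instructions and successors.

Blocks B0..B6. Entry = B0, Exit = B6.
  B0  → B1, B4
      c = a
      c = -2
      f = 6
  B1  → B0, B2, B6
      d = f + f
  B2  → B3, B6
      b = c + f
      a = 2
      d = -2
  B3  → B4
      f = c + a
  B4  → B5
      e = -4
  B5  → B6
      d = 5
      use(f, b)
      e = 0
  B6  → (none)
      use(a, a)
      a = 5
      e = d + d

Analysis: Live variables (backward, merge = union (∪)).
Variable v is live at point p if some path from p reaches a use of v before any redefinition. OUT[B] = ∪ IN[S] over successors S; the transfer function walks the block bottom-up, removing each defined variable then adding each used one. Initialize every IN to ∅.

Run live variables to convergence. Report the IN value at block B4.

Converged values:
  B0: | IN={a, b} | OUT={a, b, c, f}
  B1: | IN={a, b, c, f} | OUT={a, b, c, d, f}
  B2: | IN={c, f} | OUT={a, b, c, d}
  B3: | IN={a, b, c} | OUT={a, b, f}
  B4: | IN={a, b, f} | OUT={a, b, f}
  B5: | IN={a, b, f} | OUT={a, d}
  B6: | IN={a, d} | OUT={}

Merge at B4: OUT[B4] = IN[B5] = {a, b, f}
Applying B4's transfer function to that OUT value gives IN[B4] (row B4 above).

Answer: {a, b, f}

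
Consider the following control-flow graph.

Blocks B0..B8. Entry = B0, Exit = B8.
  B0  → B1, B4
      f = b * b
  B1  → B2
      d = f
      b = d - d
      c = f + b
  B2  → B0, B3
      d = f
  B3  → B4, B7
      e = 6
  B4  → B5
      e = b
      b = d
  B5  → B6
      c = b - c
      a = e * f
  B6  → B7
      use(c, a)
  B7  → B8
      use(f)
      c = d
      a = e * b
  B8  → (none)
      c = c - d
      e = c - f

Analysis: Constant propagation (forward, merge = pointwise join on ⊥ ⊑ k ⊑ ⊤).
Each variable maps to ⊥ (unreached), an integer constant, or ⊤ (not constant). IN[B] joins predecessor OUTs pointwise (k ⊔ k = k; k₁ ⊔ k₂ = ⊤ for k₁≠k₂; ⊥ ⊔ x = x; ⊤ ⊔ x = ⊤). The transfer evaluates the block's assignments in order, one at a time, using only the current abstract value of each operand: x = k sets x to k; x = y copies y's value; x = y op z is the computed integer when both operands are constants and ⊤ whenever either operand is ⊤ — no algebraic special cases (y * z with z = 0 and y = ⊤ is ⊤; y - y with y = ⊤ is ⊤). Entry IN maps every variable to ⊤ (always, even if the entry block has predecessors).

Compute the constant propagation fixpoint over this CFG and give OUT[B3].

Answer: {a: ⊤, b: ⊤, c: ⊤, d: ⊤, e: 6, f: ⊤}

Derivation:
Converged values:
  B0:  IN=(all ⊤)  OUT=(all ⊤)
  B1:  IN=(all ⊤)  OUT=(all ⊤)
  B2:  IN=(all ⊤)  OUT=(all ⊤)
  B3:  IN=(all ⊤)  OUT={e:6; rest ⊤}
  B4:  IN=(all ⊤)  OUT=(all ⊤)
  B5:  IN=(all ⊤)  OUT=(all ⊤)
  B6:  IN=(all ⊤)  OUT=(all ⊤)
  B7:  IN=(all ⊤)  OUT=(all ⊤)
  B8:  IN=(all ⊤)  OUT=(all ⊤)

Merge at B3: IN[B3] = OUT[B2] = {a: ⊤, b: ⊤, c: ⊤, d: ⊤, e: ⊤, f: ⊤}
Applying B3's transfer function to that IN value gives OUT[B3] (row B3 above).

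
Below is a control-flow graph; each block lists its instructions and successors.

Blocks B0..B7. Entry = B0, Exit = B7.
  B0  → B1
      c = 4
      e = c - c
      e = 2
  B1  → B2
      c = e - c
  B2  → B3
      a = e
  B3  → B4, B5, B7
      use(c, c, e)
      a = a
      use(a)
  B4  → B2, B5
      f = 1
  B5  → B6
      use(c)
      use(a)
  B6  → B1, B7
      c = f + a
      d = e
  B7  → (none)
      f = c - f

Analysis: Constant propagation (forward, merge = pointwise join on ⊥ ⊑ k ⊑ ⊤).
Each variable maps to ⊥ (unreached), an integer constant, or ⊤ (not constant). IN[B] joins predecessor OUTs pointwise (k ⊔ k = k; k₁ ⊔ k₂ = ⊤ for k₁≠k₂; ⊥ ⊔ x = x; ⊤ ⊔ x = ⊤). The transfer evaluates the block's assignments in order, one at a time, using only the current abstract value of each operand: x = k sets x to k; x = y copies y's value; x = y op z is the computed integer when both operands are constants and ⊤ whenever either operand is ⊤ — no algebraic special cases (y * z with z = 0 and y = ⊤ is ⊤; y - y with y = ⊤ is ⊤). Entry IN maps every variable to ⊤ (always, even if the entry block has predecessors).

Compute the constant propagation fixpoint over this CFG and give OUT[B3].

Converged values:
  B0:   IN=(all ⊤)   OUT={c:4, e:2; rest ⊤}
  B1:   IN={e:2; rest ⊤}   OUT={e:2; rest ⊤}
  B2:   IN={e:2; rest ⊤}   OUT={a:2, e:2; rest ⊤}
  B3:   IN={a:2, e:2; rest ⊤}   OUT={a:2, e:2; rest ⊤}
  B4:   IN={a:2, e:2; rest ⊤}   OUT={a:2, e:2, f:1; rest ⊤}
  B5:   IN={a:2, e:2; rest ⊤}   OUT={a:2, e:2; rest ⊤}
  B6:   IN={a:2, e:2; rest ⊤}   OUT={a:2, d:2, e:2; rest ⊤}
  B7:   IN={a:2, e:2; rest ⊤}   OUT={a:2, e:2; rest ⊤}

Merge at B3: IN[B3] = OUT[B2] = {a: 2, b: ⊤, c: ⊤, d: ⊤, e: 2, f: ⊤}
Applying B3's transfer function to that IN value gives OUT[B3] (row B3 above).

Answer: {a: 2, b: ⊤, c: ⊤, d: ⊤, e: 2, f: ⊤}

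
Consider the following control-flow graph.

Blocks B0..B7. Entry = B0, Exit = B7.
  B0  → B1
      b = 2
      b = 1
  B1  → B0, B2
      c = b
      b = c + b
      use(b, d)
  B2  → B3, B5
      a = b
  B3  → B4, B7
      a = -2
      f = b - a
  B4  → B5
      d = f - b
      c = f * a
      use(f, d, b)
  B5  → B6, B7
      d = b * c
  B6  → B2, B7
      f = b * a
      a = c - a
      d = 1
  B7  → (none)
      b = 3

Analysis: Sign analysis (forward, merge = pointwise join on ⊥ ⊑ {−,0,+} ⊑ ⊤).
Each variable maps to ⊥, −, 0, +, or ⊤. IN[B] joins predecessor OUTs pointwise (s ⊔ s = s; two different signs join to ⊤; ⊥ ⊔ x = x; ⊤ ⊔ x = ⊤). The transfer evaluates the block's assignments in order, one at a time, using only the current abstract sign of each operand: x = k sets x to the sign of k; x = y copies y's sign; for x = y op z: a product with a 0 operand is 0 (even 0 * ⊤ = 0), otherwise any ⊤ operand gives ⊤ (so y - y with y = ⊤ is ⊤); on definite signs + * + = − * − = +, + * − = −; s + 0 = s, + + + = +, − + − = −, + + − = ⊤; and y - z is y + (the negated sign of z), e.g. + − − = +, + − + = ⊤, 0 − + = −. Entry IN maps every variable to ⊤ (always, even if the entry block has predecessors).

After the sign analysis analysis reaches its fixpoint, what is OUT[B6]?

Per-block solution:
  B0: | IN=(all ⊤) | OUT={b:+; rest ⊤}
  B1: | IN={b:+; rest ⊤} | OUT={b:+, c:+; rest ⊤}
  B2: | IN={b:+; rest ⊤} | OUT={a:+, b:+; rest ⊤}
  B3: | IN={a:+, b:+; rest ⊤} | OUT={a:-, b:+, f:+; rest ⊤}
  B4: | IN={a:-, b:+, f:+; rest ⊤} | OUT={a:-, b:+, c:-, f:+; rest ⊤}
  B5: | IN={b:+; rest ⊤} | OUT={b:+; rest ⊤}
  B6: | IN={b:+; rest ⊤} | OUT={b:+, d:+; rest ⊤}
  B7: | IN={b:+; rest ⊤} | OUT={b:+; rest ⊤}

Merge at B6: IN[B6] = OUT[B5] = {a: ⊤, b: +, c: ⊤, d: ⊤, e: ⊤, f: ⊤}
Applying B6's transfer function to that IN value gives OUT[B6] (row B6 above).

Answer: {a: ⊤, b: +, c: ⊤, d: +, e: ⊤, f: ⊤}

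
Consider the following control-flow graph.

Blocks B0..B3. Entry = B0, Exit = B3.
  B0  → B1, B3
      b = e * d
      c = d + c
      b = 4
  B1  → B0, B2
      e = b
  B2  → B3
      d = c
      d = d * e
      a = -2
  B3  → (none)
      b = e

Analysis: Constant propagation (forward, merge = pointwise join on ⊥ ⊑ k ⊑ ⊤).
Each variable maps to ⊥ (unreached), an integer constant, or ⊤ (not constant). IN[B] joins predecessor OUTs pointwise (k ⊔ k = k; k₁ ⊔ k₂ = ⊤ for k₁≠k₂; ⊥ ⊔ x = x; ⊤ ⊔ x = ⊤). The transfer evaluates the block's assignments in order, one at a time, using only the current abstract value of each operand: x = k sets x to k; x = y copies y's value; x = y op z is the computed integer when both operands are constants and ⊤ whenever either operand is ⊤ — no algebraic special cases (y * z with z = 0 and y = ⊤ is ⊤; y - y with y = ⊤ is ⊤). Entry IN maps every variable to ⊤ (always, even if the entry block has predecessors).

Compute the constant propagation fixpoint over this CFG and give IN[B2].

Converged values:
  B0:  IN=(all ⊤)  OUT={b:4; rest ⊤}
  B1:  IN={b:4; rest ⊤}  OUT={b:4, e:4; rest ⊤}
  B2:  IN={b:4, e:4; rest ⊤}  OUT={a:-2, b:4, e:4; rest ⊤}
  B3:  IN={b:4; rest ⊤}  OUT=(all ⊤)

Merge at B2: IN[B2] = OUT[B1] = {a: ⊤, b: 4, c: ⊤, d: ⊤, e: 4, f: ⊤}

Answer: {a: ⊤, b: 4, c: ⊤, d: ⊤, e: 4, f: ⊤}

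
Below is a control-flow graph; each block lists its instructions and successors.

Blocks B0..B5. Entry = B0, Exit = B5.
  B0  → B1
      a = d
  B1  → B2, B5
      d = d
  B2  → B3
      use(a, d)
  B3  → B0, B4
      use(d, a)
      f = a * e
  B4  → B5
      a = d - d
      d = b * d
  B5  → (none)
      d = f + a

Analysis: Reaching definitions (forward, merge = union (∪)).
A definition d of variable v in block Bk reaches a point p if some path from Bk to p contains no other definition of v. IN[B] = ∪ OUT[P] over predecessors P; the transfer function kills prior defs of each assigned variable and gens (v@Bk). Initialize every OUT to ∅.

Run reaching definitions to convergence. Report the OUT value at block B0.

Answer: {a@B0, d@B1, f@B3}

Working:
Converged values:
  B0: | IN={a@B0, d@B1, f@B3} | OUT={a@B0, d@B1, f@B3}
  B1: | IN={a@B0, d@B1, f@B3} | OUT={a@B0, d@B1, f@B3}
  B2: | IN={a@B0, d@B1, f@B3} | OUT={a@B0, d@B1, f@B3}
  B3: | IN={a@B0, d@B1, f@B3} | OUT={a@B0, d@B1, f@B3}
  B4: | IN={a@B0, d@B1, f@B3} | OUT={a@B4, d@B4, f@B3}
  B5: | IN={a@B0, a@B4, d@B1, d@B4, f@B3} | OUT={a@B0, a@B4, d@B5, f@B3}

Merge at B0 (entry node, so the boundary value {} is joined with the incoming edge(s)): IN[B0] = {} ⊔ OUT[B3] = {a@B0, d@B1, f@B3}
Applying B0's transfer function to that IN value gives OUT[B0] (row B0 above).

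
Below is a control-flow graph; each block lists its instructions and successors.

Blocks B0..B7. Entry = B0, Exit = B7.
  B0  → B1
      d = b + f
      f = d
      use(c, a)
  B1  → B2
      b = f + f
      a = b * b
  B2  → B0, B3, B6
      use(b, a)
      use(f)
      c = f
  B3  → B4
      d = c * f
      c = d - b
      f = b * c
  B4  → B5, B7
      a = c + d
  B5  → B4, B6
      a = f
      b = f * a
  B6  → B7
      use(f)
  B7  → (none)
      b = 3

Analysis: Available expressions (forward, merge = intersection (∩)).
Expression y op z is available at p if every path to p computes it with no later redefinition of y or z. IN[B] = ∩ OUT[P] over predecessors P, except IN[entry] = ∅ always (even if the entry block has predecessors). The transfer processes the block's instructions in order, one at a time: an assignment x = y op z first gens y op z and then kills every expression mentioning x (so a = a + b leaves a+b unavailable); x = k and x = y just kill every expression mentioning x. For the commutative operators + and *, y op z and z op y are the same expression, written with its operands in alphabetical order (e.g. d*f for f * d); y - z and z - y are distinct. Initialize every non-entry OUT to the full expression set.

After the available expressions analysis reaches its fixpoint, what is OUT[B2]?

Answer: {b*b, f+f}

Derivation:
Converged values:
  B0:   IN={}   OUT={}
  B1:   IN={}   OUT={b*b, f+f}
  B2:   IN={b*b, f+f}   OUT={b*b, f+f}
  B3:   IN={b*b, f+f}   OUT={b*b, b*c, d-b}
  B4:   IN={}   OUT={c+d}
  B5:   IN={c+d}   OUT={a*f, c+d}
  B6:   IN={}   OUT={}
  B7:   IN={}   OUT={}

Merge at B2: IN[B2] = OUT[B1] = {b*b, f+f}
Applying B2's transfer function to that IN value gives OUT[B2] (row B2 above).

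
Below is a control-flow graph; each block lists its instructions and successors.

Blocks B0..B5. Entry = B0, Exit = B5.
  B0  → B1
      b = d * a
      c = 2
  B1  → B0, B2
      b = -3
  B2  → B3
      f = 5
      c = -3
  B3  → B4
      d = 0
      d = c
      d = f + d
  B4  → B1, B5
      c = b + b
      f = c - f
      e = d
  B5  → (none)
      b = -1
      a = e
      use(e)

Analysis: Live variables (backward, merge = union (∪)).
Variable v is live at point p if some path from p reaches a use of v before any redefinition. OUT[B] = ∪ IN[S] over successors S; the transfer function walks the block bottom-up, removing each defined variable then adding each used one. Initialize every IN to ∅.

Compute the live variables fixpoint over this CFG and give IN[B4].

Fixpoint table:
  B0:   IN={a, d}   OUT={a, d}
  B1:   IN={a, d}   OUT={a, b, d}
  B2:   IN={a, b}   OUT={a, b, c, f}
  B3:   IN={a, b, c, f}   OUT={a, b, d, f}
  B4:   IN={a, b, d, f}   OUT={a, d, e}
  B5:   IN={e}   OUT={}

Merge at B4: OUT[B4] = IN[B1] ⊔ IN[B5] = {a, d, e}
Applying B4's transfer function to that OUT value gives IN[B4] (row B4 above).

Answer: {a, b, d, f}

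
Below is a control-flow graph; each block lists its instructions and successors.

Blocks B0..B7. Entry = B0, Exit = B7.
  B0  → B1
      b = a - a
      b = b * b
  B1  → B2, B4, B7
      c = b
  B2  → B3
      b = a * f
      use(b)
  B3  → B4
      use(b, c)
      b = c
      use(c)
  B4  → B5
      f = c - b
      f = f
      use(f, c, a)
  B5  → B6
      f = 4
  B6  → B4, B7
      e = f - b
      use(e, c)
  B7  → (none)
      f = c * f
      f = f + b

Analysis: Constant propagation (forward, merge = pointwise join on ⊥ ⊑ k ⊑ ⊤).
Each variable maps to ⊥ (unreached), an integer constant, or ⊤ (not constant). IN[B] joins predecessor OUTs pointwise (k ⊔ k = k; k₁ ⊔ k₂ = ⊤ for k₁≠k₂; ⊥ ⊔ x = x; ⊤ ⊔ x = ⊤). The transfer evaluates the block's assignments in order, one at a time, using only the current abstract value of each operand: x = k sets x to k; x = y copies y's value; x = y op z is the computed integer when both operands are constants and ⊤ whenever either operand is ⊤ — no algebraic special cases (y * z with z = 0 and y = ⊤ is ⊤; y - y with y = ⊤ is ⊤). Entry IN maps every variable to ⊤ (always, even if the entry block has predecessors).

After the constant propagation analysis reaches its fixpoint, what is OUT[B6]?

Fixpoint table:
  B0: | IN=(all ⊤) | OUT=(all ⊤)
  B1: | IN=(all ⊤) | OUT=(all ⊤)
  B2: | IN=(all ⊤) | OUT=(all ⊤)
  B3: | IN=(all ⊤) | OUT=(all ⊤)
  B4: | IN=(all ⊤) | OUT=(all ⊤)
  B5: | IN=(all ⊤) | OUT={f:4; rest ⊤}
  B6: | IN={f:4; rest ⊤} | OUT={f:4; rest ⊤}
  B7: | IN=(all ⊤) | OUT=(all ⊤)

Merge at B6: IN[B6] = OUT[B5] = {a: ⊤, b: ⊤, c: ⊤, d: ⊤, e: ⊤, f: 4}
Applying B6's transfer function to that IN value gives OUT[B6] (row B6 above).

Answer: {a: ⊤, b: ⊤, c: ⊤, d: ⊤, e: ⊤, f: 4}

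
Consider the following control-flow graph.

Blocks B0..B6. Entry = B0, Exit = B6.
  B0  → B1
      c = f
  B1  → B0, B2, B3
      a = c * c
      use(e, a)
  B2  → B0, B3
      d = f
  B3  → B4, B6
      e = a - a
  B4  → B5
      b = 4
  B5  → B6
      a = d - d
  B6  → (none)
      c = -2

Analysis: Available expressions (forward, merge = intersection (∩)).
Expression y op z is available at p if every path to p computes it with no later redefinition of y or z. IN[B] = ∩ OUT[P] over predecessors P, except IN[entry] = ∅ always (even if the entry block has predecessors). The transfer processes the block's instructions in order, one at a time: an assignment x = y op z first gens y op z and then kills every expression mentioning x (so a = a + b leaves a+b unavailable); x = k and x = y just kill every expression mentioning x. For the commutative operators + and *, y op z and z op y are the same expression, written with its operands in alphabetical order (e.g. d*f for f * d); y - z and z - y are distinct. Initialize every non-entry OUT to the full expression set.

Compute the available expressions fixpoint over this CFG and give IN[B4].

Answer: {a-a, c*c}

Trace:
Per-block solution:
  B0: | IN={} | OUT={}
  B1: | IN={} | OUT={c*c}
  B2: | IN={c*c} | OUT={c*c}
  B3: | IN={c*c} | OUT={a-a, c*c}
  B4: | IN={a-a, c*c} | OUT={a-a, c*c}
  B5: | IN={a-a, c*c} | OUT={c*c, d-d}
  B6: | IN={c*c} | OUT={}

Merge at B4: IN[B4] = OUT[B3] = {a-a, c*c}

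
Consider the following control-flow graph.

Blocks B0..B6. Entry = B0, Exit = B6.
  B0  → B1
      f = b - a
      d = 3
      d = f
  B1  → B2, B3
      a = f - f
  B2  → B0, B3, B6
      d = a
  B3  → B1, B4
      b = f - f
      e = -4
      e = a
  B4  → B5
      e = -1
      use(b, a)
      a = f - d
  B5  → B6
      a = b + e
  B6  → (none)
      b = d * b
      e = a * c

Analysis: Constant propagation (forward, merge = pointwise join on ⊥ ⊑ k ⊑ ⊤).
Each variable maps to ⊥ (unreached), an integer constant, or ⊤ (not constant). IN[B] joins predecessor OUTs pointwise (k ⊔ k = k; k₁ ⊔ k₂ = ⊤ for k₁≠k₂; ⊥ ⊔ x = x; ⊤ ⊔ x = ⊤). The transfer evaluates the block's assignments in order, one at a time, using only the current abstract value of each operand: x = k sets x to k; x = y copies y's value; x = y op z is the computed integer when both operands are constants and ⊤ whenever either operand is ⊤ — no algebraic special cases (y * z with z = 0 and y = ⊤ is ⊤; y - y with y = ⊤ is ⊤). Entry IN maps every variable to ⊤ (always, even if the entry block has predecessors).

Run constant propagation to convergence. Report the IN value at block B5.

Answer: {a: ⊤, b: ⊤, c: ⊤, d: ⊤, e: -1, f: ⊤}

Derivation:
Converged values:
  B0:   IN=(all ⊤)   OUT=(all ⊤)
  B1:   IN=(all ⊤)   OUT=(all ⊤)
  B2:   IN=(all ⊤)   OUT=(all ⊤)
  B3:   IN=(all ⊤)   OUT=(all ⊤)
  B4:   IN=(all ⊤)   OUT={e:-1; rest ⊤}
  B5:   IN={e:-1; rest ⊤}   OUT={e:-1; rest ⊤}
  B6:   IN=(all ⊤)   OUT=(all ⊤)

Merge at B5: IN[B5] = OUT[B4] = {a: ⊤, b: ⊤, c: ⊤, d: ⊤, e: -1, f: ⊤}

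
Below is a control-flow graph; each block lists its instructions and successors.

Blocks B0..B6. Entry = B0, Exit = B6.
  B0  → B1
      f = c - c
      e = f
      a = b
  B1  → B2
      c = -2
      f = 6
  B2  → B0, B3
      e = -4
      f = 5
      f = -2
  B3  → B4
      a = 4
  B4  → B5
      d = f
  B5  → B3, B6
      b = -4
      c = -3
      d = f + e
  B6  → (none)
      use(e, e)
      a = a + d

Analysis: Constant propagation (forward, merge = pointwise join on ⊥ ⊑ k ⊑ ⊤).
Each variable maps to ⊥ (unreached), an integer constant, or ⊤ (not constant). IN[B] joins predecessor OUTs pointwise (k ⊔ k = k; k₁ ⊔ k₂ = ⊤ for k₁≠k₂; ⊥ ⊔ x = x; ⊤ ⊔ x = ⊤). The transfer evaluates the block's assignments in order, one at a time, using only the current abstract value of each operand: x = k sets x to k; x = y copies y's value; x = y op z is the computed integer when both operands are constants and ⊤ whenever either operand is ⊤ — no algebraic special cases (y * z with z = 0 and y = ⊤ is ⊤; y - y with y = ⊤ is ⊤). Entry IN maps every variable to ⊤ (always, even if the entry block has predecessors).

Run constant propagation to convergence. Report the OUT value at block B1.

Answer: {a: ⊤, b: ⊤, c: -2, d: ⊤, e: ⊤, f: 6}

Derivation:
Per-block solution:
  B0:   IN=(all ⊤)   OUT=(all ⊤)
  B1:   IN=(all ⊤)   OUT={c:-2, f:6; rest ⊤}
  B2:   IN={c:-2, f:6; rest ⊤}   OUT={c:-2, e:-4, f:-2; rest ⊤}
  B3:   IN={e:-4, f:-2; rest ⊤}   OUT={a:4, e:-4, f:-2; rest ⊤}
  B4:   IN={a:4, e:-4, f:-2; rest ⊤}   OUT={a:4, d:-2, e:-4, f:-2; rest ⊤}
  B5:   IN={a:4, d:-2, e:-4, f:-2; rest ⊤}   OUT={a:4, b:-4, c:-3, d:-6, e:-4, f:-2; rest ⊤}
  B6:   IN={a:4, b:-4, c:-3, d:-6, e:-4, f:-2; rest ⊤}   OUT={a:-2, b:-4, c:-3, d:-6, e:-4, f:-2; rest ⊤}

Merge at B1: IN[B1] = OUT[B0] = {a: ⊤, b: ⊤, c: ⊤, d: ⊤, e: ⊤, f: ⊤}
Applying B1's transfer function to that IN value gives OUT[B1] (row B1 above).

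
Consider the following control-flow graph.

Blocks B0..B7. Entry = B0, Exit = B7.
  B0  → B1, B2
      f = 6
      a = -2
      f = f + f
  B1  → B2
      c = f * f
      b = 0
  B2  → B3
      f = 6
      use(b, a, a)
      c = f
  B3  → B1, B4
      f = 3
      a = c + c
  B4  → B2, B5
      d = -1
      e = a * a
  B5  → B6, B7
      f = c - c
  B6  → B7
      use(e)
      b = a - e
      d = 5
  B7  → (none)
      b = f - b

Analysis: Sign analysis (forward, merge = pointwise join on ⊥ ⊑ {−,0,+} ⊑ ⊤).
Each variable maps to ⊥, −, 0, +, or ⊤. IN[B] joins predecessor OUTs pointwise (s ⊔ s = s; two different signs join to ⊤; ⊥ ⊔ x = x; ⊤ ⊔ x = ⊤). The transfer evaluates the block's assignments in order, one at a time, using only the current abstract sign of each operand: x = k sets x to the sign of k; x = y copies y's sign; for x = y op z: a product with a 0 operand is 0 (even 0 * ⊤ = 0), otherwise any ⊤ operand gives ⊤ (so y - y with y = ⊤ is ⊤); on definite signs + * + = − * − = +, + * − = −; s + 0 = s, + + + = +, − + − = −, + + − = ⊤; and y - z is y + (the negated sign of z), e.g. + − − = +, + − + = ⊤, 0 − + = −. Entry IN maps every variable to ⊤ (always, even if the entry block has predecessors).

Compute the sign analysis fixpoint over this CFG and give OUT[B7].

Per-block solution:
  B0: | IN=(all ⊤) | OUT={a:-, f:+; rest ⊤}
  B1: | IN={f:+; rest ⊤} | OUT={b:0, c:+, f:+; rest ⊤}
  B2: | IN={f:+; rest ⊤} | OUT={c:+, f:+; rest ⊤}
  B3: | IN={c:+, f:+; rest ⊤} | OUT={a:+, c:+, f:+; rest ⊤}
  B4: | IN={a:+, c:+, f:+; rest ⊤} | OUT={a:+, c:+, d:-, e:+, f:+; rest ⊤}
  B5: | IN={a:+, c:+, d:-, e:+, f:+; rest ⊤} | OUT={a:+, c:+, d:-, e:+; rest ⊤}
  B6: | IN={a:+, c:+, d:-, e:+; rest ⊤} | OUT={a:+, c:+, d:+, e:+; rest ⊤}
  B7: | IN={a:+, c:+, e:+; rest ⊤} | OUT={a:+, c:+, e:+; rest ⊤}

Merge at B7: IN[B7] = OUT[B5] ⊔ OUT[B6] = {a: +, b: ⊤, c: +, d: ⊤, e: +, f: ⊤}
Applying B7's transfer function to that IN value gives OUT[B7] (row B7 above).

Answer: {a: +, b: ⊤, c: +, d: ⊤, e: +, f: ⊤}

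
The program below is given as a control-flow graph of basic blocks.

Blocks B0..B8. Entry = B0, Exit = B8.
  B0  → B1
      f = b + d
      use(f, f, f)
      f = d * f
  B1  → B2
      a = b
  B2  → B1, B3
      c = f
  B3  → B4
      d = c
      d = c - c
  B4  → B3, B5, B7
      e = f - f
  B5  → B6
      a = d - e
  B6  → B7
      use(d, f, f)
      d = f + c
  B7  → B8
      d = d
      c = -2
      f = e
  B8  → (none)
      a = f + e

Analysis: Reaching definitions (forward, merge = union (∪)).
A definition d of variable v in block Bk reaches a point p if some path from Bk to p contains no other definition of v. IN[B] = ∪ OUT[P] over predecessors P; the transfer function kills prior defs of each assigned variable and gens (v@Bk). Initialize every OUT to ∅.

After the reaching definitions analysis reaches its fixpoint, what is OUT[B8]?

Per-block solution:
  B0:   IN={}   OUT={f@B0}
  B1:   IN={a@B1, c@B2, f@B0}   OUT={a@B1, c@B2, f@B0}
  B2:   IN={a@B1, c@B2, f@B0}   OUT={a@B1, c@B2, f@B0}
  B3:   IN={a@B1, c@B2, d@B3, e@B4, f@B0}   OUT={a@B1, c@B2, d@B3, e@B4, f@B0}
  B4:   IN={a@B1, c@B2, d@B3, e@B4, f@B0}   OUT={a@B1, c@B2, d@B3, e@B4, f@B0}
  B5:   IN={a@B1, c@B2, d@B3, e@B4, f@B0}   OUT={a@B5, c@B2, d@B3, e@B4, f@B0}
  B6:   IN={a@B5, c@B2, d@B3, e@B4, f@B0}   OUT={a@B5, c@B2, d@B6, e@B4, f@B0}
  B7:   IN={a@B1, a@B5, c@B2, d@B3, d@B6, e@B4, f@B0}   OUT={a@B1, a@B5, c@B7, d@B7, e@B4, f@B7}
  B8:   IN={a@B1, a@B5, c@B7, d@B7, e@B4, f@B7}   OUT={a@B8, c@B7, d@B7, e@B4, f@B7}

Merge at B8: IN[B8] = OUT[B7] = {a@B1, a@B5, c@B7, d@B7, e@B4, f@B7}
Applying B8's transfer function to that IN value gives OUT[B8] (row B8 above).

Answer: {a@B8, c@B7, d@B7, e@B4, f@B7}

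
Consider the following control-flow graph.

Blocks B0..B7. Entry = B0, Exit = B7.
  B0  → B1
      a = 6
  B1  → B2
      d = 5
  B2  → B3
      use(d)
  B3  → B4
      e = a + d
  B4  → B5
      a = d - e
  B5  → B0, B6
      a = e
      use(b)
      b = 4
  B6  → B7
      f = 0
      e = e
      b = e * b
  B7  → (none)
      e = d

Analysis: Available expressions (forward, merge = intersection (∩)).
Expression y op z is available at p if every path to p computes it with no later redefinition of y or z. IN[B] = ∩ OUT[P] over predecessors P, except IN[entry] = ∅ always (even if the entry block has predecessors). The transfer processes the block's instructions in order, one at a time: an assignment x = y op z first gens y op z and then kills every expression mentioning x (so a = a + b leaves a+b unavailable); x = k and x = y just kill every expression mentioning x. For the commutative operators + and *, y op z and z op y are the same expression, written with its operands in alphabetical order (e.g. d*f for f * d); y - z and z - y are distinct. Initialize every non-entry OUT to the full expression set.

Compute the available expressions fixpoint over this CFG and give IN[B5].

Answer: {d-e}

Working:
Converged values:
  B0:  IN={}  OUT={}
  B1:  IN={}  OUT={}
  B2:  IN={}  OUT={}
  B3:  IN={}  OUT={a+d}
  B4:  IN={a+d}  OUT={d-e}
  B5:  IN={d-e}  OUT={d-e}
  B6:  IN={d-e}  OUT={}
  B7:  IN={}  OUT={}

Merge at B5: IN[B5] = OUT[B4] = {d-e}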